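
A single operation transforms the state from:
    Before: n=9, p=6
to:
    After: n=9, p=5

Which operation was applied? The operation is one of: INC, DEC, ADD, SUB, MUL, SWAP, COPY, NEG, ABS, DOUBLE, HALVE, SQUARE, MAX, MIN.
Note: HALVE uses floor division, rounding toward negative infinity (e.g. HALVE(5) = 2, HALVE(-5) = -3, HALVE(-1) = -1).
DEC(p)

Analyzing the change:
Before: n=9, p=6
After: n=9, p=5
Variable p changed from 6 to 5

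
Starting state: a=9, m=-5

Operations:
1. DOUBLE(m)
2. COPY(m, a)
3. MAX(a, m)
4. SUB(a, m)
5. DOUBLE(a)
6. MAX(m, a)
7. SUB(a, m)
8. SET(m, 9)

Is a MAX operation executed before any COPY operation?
No

First MAX: step 3
First COPY: step 2
Since 3 > 2, COPY comes first.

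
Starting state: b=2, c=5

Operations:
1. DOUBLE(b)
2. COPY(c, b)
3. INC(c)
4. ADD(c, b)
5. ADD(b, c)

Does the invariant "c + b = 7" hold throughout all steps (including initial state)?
No, violated after step 1

The invariant is violated after step 1.

State at each step:
Initial: b=2, c=5
After step 1: b=4, c=5
After step 2: b=4, c=4
After step 3: b=4, c=5
After step 4: b=4, c=9
After step 5: b=13, c=9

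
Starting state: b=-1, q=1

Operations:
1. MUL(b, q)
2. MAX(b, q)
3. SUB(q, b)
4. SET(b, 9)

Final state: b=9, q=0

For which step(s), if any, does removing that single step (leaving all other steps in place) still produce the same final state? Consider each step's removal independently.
Step(s) 1

Testing removal of each single step:
Without step 1: final = b=9, q=0 (same)
Without step 2: final = b=9, q=2 (different)
Without step 3: final = b=9, q=1 (different)
Without step 4: final = b=1, q=0 (different)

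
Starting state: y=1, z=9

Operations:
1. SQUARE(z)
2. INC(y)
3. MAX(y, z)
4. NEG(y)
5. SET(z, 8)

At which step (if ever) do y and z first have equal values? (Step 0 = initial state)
Step 3

y and z first become equal after step 3.

Comparing values at each step:
Initial: y=1, z=9
After step 1: y=1, z=81
After step 2: y=2, z=81
After step 3: y=81, z=81 ← equal!
After step 4: y=-81, z=81
After step 5: y=-81, z=8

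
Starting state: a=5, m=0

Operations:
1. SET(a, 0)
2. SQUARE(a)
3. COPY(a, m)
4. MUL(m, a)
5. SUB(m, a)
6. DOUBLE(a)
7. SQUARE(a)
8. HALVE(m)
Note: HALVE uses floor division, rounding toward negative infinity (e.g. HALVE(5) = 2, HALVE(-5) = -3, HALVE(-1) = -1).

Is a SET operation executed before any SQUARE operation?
Yes

First SET: step 1
First SQUARE: step 2
Since 1 < 2, SET comes first.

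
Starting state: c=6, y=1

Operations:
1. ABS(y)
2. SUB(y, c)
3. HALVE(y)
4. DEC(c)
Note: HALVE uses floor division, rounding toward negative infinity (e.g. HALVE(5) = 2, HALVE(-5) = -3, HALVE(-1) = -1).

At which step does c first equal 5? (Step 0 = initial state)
Step 4

Tracing c:
Initial: c = 6
After step 1: c = 6
After step 2: c = 6
After step 3: c = 6
After step 4: c = 5 ← first occurrence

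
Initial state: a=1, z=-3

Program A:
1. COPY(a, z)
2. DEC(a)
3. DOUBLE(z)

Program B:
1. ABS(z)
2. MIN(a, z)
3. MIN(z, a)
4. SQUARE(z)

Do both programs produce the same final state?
No

Program A final state: a=-4, z=-6
Program B final state: a=1, z=1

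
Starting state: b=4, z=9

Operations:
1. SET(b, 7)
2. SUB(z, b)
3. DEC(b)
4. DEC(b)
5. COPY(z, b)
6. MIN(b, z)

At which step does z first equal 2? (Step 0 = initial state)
Step 2

Tracing z:
Initial: z = 9
After step 1: z = 9
After step 2: z = 2 ← first occurrence
After step 3: z = 2
After step 4: z = 2
After step 5: z = 5
After step 6: z = 5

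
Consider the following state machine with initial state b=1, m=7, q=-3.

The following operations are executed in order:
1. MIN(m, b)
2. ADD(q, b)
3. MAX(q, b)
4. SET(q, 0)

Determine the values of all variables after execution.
{b: 1, m: 1, q: 0}

Step-by-step execution:
Initial: b=1, m=7, q=-3
After step 1 (MIN(m, b)): b=1, m=1, q=-3
After step 2 (ADD(q, b)): b=1, m=1, q=-2
After step 3 (MAX(q, b)): b=1, m=1, q=1
After step 4 (SET(q, 0)): b=1, m=1, q=0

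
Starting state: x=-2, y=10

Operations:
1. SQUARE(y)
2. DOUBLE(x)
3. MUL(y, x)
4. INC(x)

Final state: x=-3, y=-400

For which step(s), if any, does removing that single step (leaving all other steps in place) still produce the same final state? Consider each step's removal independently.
None - removing any single step changes the final result

Testing removal of each single step:
Without step 1: final = x=-3, y=-40 (different)
Without step 2: final = x=-1, y=-200 (different)
Without step 3: final = x=-3, y=100 (different)
Without step 4: final = x=-4, y=-400 (different)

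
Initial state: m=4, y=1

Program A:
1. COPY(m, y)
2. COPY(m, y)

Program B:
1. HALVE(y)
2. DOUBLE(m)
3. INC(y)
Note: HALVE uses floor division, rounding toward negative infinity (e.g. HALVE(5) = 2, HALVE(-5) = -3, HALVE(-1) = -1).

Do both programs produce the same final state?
No

Program A final state: m=1, y=1
Program B final state: m=8, y=1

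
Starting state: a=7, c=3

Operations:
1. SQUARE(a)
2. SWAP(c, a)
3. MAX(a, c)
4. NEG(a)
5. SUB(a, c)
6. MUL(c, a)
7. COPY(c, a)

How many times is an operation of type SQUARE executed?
1

Counting SQUARE operations:
Step 1: SQUARE(a) ← SQUARE
Total: 1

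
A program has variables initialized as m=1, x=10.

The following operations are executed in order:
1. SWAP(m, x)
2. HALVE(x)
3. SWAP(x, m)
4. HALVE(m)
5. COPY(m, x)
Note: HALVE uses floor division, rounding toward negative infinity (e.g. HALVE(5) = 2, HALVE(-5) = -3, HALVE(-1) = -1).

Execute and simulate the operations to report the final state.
{m: 10, x: 10}

Step-by-step execution:
Initial: m=1, x=10
After step 1 (SWAP(m, x)): m=10, x=1
After step 2 (HALVE(x)): m=10, x=0
After step 3 (SWAP(x, m)): m=0, x=10
After step 4 (HALVE(m)): m=0, x=10
After step 5 (COPY(m, x)): m=10, x=10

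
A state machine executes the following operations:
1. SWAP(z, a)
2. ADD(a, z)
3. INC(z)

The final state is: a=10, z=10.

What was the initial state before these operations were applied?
a=9, z=1

Working backwards:
Final state: a=10, z=10
Before step 3 (INC(z)): a=10, z=9
Before step 2 (ADD(a, z)): a=1, z=9
Before step 1 (SWAP(z, a)): a=9, z=1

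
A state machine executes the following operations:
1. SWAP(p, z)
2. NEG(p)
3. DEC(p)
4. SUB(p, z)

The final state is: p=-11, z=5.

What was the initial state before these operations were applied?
p=5, z=5

Working backwards:
Final state: p=-11, z=5
Before step 4 (SUB(p, z)): p=-6, z=5
Before step 3 (DEC(p)): p=-5, z=5
Before step 2 (NEG(p)): p=5, z=5
Before step 1 (SWAP(p, z)): p=5, z=5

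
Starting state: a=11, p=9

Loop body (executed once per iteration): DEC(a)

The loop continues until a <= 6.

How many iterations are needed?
5

Tracing iterations:
Initial: a=11, p=9
After iteration 1: a=10, p=9
After iteration 2: a=9, p=9
After iteration 3: a=8, p=9
After iteration 4: a=7, p=9
After iteration 5: a=6, p=9
a <= 6 now holds, so the loop exits after 5 iterations.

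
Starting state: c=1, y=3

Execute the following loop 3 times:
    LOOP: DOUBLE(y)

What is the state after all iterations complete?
c=1, y=24

Iteration trace:
Start: c=1, y=3
After iteration 1: c=1, y=6
After iteration 2: c=1, y=12
After iteration 3: c=1, y=24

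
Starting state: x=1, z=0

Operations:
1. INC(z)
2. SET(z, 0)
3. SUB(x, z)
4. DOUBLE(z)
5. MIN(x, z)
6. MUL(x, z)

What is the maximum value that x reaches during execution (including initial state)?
1

Values of x at each step:
Initial: x = 1 ← maximum
After step 1: x = 1
After step 2: x = 1
After step 3: x = 1
After step 4: x = 1
After step 5: x = 0
After step 6: x = 0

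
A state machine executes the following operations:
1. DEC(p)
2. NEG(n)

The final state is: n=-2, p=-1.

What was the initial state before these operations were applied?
n=2, p=0

Working backwards:
Final state: n=-2, p=-1
Before step 2 (NEG(n)): n=2, p=-1
Before step 1 (DEC(p)): n=2, p=0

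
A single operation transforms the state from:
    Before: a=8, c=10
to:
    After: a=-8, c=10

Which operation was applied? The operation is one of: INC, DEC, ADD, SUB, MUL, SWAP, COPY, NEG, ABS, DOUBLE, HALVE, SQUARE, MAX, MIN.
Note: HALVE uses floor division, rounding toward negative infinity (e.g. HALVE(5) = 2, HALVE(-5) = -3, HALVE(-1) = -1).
NEG(a)

Analyzing the change:
Before: a=8, c=10
After: a=-8, c=10
Variable a changed from 8 to -8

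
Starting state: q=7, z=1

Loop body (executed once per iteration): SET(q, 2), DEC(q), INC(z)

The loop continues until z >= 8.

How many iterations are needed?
7

Tracing iterations:
Initial: q=7, z=1
After iteration 1: q=1, z=2
After iteration 2: q=1, z=3
After iteration 3: q=1, z=4
After iteration 4: q=1, z=5
After iteration 5: q=1, z=6
After iteration 6: q=1, z=7
After iteration 7: q=1, z=8
z >= 8 now holds, so the loop exits after 7 iterations.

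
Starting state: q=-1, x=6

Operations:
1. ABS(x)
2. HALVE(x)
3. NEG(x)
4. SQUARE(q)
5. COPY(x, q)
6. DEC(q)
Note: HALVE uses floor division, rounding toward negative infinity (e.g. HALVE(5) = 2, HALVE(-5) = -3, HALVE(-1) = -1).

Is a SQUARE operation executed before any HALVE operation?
No

First SQUARE: step 4
First HALVE: step 2
Since 4 > 2, HALVE comes first.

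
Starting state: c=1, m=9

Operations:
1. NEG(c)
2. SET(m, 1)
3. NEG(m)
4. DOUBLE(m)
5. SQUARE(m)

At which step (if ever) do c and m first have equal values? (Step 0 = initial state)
Step 3

c and m first become equal after step 3.

Comparing values at each step:
Initial: c=1, m=9
After step 1: c=-1, m=9
After step 2: c=-1, m=1
After step 3: c=-1, m=-1 ← equal!
After step 4: c=-1, m=-2
After step 5: c=-1, m=4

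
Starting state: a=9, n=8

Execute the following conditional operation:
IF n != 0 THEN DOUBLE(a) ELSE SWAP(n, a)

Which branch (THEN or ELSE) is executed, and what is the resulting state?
Branch: THEN, Final state: a=18, n=8

Evaluating condition: n != 0
n = 8
Condition is True, so THEN branch executes
After DOUBLE(a): a=18, n=8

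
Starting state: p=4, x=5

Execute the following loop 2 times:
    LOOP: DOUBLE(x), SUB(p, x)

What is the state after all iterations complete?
p=-26, x=20

Iteration trace:
Start: p=4, x=5
After iteration 1: p=-6, x=10
After iteration 2: p=-26, x=20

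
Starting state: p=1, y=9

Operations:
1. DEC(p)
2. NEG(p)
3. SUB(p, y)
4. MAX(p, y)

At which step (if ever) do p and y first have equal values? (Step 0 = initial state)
Step 4

p and y first become equal after step 4.

Comparing values at each step:
Initial: p=1, y=9
After step 1: p=0, y=9
After step 2: p=0, y=9
After step 3: p=-9, y=9
After step 4: p=9, y=9 ← equal!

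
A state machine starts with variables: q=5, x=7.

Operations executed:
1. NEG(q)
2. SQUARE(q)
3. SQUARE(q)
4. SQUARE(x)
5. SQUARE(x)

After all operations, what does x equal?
x = 2401

Tracing execution:
Step 1: NEG(q) → x = 7
Step 2: SQUARE(q) → x = 7
Step 3: SQUARE(q) → x = 7
Step 4: SQUARE(x) → x = 49
Step 5: SQUARE(x) → x = 2401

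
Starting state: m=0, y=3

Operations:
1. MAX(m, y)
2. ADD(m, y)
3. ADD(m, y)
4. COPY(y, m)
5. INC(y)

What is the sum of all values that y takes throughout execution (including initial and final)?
31

Values of y at each step:
Initial: y = 3
After step 1: y = 3
After step 2: y = 3
After step 3: y = 3
After step 4: y = 9
After step 5: y = 10
Sum = 3 + 3 + 3 + 3 + 9 + 10 = 31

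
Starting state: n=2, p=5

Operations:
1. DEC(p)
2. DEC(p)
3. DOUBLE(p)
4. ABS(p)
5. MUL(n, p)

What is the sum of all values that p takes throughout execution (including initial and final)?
30

Values of p at each step:
Initial: p = 5
After step 1: p = 4
After step 2: p = 3
After step 3: p = 6
After step 4: p = 6
After step 5: p = 6
Sum = 5 + 4 + 3 + 6 + 6 + 6 = 30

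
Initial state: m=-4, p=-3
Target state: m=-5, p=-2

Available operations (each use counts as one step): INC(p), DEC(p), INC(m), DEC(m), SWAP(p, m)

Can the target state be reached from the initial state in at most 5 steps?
Yes

Path (2 steps): INC(p) → DEC(m)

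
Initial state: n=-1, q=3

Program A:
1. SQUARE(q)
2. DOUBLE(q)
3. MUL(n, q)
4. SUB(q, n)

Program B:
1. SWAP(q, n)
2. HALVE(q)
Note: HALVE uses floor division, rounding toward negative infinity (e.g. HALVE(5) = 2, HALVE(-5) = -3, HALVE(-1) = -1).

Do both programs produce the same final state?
No

Program A final state: n=-18, q=36
Program B final state: n=3, q=-1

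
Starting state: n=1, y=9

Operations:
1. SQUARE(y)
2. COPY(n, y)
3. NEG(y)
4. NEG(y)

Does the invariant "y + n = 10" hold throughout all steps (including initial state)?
No, violated after step 1

The invariant is violated after step 1.

State at each step:
Initial: n=1, y=9
After step 1: n=1, y=81
After step 2: n=81, y=81
After step 3: n=81, y=-81
After step 4: n=81, y=81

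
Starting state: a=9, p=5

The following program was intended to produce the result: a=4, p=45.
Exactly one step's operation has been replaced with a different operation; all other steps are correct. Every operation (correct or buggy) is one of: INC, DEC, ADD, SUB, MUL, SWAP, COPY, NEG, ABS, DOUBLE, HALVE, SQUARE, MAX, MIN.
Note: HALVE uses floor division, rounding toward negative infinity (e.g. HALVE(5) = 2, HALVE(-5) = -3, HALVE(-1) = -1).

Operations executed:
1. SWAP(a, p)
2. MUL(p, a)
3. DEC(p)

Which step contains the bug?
Step 3

Trace with buggy code:
Initial: a=9, p=5
After step 1: a=5, p=9
After step 2: a=5, p=45
After step 3: a=5, p=44
Actual final a=5, p=44 ≠ expected a=4, p=45.
Step 3 is the only position where a single-operation replacement can produce the expected result.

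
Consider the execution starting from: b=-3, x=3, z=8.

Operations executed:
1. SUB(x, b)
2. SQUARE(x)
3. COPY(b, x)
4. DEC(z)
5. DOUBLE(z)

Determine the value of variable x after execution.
x = 36

Tracing execution:
Step 1: SUB(x, b) → x = 6
Step 2: SQUARE(x) → x = 36
Step 3: COPY(b, x) → x = 36
Step 4: DEC(z) → x = 36
Step 5: DOUBLE(z) → x = 36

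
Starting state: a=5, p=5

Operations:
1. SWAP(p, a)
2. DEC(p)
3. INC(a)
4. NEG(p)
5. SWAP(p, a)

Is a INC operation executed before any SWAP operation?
No

First INC: step 3
First SWAP: step 1
Since 3 > 1, SWAP comes first.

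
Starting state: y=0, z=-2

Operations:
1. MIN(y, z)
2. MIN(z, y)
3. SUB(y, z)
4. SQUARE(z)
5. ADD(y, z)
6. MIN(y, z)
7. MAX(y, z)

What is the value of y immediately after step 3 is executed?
y = 0

Tracing y through execution:
Initial: y = 0
After step 1 (MIN(y, z)): y = -2
After step 2 (MIN(z, y)): y = -2
After step 3 (SUB(y, z)): y = 0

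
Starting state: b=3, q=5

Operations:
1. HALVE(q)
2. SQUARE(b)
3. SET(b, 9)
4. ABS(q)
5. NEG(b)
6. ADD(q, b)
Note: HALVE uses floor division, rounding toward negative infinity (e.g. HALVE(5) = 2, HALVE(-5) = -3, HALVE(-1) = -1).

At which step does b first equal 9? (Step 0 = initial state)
Step 2

Tracing b:
Initial: b = 3
After step 1: b = 3
After step 2: b = 9 ← first occurrence
After step 3: b = 9
After step 4: b = 9
After step 5: b = -9
After step 6: b = -9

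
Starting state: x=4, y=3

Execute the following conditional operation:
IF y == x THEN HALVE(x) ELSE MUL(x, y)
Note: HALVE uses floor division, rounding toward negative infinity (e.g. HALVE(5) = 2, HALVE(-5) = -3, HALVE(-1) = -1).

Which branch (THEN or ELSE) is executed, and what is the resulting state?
Branch: ELSE, Final state: x=12, y=3

Evaluating condition: y == x
y = 3, x = 4
Condition is False, so ELSE branch executes
After MUL(x, y): x=12, y=3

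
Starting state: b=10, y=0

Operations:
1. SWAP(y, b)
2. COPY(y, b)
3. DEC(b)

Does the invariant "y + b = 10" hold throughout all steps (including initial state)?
No, violated after step 2

The invariant is violated after step 2.

State at each step:
Initial: b=10, y=0
After step 1: b=0, y=10
After step 2: b=0, y=0
After step 3: b=-1, y=0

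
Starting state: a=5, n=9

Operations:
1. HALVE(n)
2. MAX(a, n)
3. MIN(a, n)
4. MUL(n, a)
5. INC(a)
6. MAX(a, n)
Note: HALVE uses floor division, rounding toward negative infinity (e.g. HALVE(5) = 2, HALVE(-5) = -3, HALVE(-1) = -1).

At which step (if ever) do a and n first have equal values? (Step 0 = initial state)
Step 3

a and n first become equal after step 3.

Comparing values at each step:
Initial: a=5, n=9
After step 1: a=5, n=4
After step 2: a=5, n=4
After step 3: a=4, n=4 ← equal!
After step 4: a=4, n=16
After step 5: a=5, n=16
After step 6: a=16, n=16 ← equal!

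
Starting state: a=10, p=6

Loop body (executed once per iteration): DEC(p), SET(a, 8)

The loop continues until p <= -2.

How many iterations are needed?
8

Tracing iterations:
Initial: a=10, p=6
After iteration 1: a=8, p=5
After iteration 2: a=8, p=4
After iteration 3: a=8, p=3
After iteration 4: a=8, p=2
After iteration 5: a=8, p=1
After iteration 6: a=8, p=0
After iteration 7: a=8, p=-1
After iteration 8: a=8, p=-2
p <= -2 now holds, so the loop exits after 8 iterations.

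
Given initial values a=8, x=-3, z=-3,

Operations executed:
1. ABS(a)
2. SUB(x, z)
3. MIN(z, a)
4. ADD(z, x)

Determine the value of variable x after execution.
x = 0

Tracing execution:
Step 1: ABS(a) → x = -3
Step 2: SUB(x, z) → x = 0
Step 3: MIN(z, a) → x = 0
Step 4: ADD(z, x) → x = 0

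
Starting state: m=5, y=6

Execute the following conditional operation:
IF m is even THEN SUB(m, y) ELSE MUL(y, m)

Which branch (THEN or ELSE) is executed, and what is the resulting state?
Branch: ELSE, Final state: m=5, y=30

Evaluating condition: m is even
Condition is False, so ELSE branch executes
After MUL(y, m): m=5, y=30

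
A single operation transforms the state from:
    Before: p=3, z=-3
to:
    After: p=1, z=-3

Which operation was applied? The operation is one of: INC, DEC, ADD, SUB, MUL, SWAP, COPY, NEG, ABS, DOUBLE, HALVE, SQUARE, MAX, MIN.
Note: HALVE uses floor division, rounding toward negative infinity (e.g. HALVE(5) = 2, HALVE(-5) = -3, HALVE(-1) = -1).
HALVE(p)

Analyzing the change:
Before: p=3, z=-3
After: p=1, z=-3
Variable p changed from 3 to 1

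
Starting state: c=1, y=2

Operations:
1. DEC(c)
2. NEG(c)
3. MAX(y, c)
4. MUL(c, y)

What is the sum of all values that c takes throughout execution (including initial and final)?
1

Values of c at each step:
Initial: c = 1
After step 1: c = 0
After step 2: c = 0
After step 3: c = 0
After step 4: c = 0
Sum = 1 + 0 + 0 + 0 + 0 = 1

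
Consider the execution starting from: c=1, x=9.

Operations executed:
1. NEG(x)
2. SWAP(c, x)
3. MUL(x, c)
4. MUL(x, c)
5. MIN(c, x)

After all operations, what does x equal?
x = 81

Tracing execution:
Step 1: NEG(x) → x = -9
Step 2: SWAP(c, x) → x = 1
Step 3: MUL(x, c) → x = -9
Step 4: MUL(x, c) → x = 81
Step 5: MIN(c, x) → x = 81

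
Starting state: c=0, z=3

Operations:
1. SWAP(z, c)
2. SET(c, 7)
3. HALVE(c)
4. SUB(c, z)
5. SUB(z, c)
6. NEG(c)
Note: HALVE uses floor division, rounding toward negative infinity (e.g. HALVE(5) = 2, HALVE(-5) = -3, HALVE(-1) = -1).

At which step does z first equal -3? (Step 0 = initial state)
Step 5

Tracing z:
Initial: z = 3
After step 1: z = 0
After step 2: z = 0
After step 3: z = 0
After step 4: z = 0
After step 5: z = -3 ← first occurrence
After step 6: z = -3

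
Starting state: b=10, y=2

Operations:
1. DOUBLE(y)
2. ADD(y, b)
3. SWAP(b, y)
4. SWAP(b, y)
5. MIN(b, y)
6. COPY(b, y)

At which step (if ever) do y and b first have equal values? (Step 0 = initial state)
Step 6

y and b first become equal after step 6.

Comparing values at each step:
Initial: y=2, b=10
After step 1: y=4, b=10
After step 2: y=14, b=10
After step 3: y=10, b=14
After step 4: y=14, b=10
After step 5: y=14, b=10
After step 6: y=14, b=14 ← equal!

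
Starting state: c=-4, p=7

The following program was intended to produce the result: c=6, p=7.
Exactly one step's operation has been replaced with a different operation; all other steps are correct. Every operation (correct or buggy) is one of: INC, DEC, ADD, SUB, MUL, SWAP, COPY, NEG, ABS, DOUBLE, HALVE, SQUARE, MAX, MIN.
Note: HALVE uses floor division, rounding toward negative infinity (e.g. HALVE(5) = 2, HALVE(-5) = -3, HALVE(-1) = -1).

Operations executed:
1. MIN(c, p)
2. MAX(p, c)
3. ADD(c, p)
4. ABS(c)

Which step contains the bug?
Step 4

Trace with buggy code:
Initial: c=-4, p=7
After step 1: c=-4, p=7
After step 2: c=-4, p=7
After step 3: c=3, p=7
After step 4: c=3, p=7
Actual final c=3, p=7 ≠ expected c=6, p=7.
Step 4 is the only position where a single-operation replacement can produce the expected result.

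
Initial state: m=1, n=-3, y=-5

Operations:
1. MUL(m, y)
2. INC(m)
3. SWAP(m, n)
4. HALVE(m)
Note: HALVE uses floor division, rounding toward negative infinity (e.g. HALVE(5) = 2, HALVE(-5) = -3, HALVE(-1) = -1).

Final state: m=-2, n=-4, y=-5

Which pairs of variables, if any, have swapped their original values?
None

Comparing initial and final values:
n: -3 → -4
y: -5 → -5
m: 1 → -2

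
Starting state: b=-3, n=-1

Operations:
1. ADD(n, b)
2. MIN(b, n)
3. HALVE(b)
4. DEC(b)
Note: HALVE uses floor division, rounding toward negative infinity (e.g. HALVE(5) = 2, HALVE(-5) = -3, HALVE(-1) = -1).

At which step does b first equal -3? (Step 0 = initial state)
Step 0

Tracing b:
Initial: b = -3 ← first occurrence
After step 1: b = -3
After step 2: b = -4
After step 3: b = -2
After step 4: b = -3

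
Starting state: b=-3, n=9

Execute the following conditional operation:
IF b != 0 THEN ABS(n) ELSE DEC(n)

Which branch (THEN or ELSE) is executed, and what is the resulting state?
Branch: THEN, Final state: b=-3, n=9

Evaluating condition: b != 0
b = -3
Condition is True, so THEN branch executes
After ABS(n): b=-3, n=9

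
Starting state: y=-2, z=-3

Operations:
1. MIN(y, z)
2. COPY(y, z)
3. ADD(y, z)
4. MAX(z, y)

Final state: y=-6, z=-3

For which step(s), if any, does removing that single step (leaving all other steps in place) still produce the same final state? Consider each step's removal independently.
Step(s) 1, 2, 4

Testing removal of each single step:
Without step 1: final = y=-6, z=-3 (same)
Without step 2: final = y=-6, z=-3 (same)
Without step 3: final = y=-3, z=-3 (different)
Without step 4: final = y=-6, z=-3 (same)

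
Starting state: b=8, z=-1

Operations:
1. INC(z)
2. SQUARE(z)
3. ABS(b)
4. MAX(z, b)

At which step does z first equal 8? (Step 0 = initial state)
Step 4

Tracing z:
Initial: z = -1
After step 1: z = 0
After step 2: z = 0
After step 3: z = 0
After step 4: z = 8 ← first occurrence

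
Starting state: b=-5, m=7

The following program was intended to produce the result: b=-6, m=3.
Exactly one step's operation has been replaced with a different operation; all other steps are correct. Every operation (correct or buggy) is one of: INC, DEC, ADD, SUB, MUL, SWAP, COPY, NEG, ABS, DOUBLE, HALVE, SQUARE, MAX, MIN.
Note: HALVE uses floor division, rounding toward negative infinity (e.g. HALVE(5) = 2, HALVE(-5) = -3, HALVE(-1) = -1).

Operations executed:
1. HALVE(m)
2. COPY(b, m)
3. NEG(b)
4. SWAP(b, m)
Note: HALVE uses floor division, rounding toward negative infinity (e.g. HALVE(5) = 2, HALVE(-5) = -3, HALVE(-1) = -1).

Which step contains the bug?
Step 4

Trace with buggy code:
Initial: b=-5, m=7
After step 1: b=-5, m=3
After step 2: b=3, m=3
After step 3: b=-3, m=3
After step 4: b=3, m=-3
Actual final b=3, m=-3 ≠ expected b=-6, m=3.
Step 4 is the only position where a single-operation replacement can produce the expected result.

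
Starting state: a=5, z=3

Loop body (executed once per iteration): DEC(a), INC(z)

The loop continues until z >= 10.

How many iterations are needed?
7

Tracing iterations:
Initial: a=5, z=3
After iteration 1: a=4, z=4
After iteration 2: a=3, z=5
After iteration 3: a=2, z=6
After iteration 4: a=1, z=7
After iteration 5: a=0, z=8
After iteration 6: a=-1, z=9
After iteration 7: a=-2, z=10
z >= 10 now holds, so the loop exits after 7 iterations.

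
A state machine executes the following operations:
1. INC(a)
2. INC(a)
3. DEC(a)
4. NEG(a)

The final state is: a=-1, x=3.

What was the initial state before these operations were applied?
a=0, x=3

Working backwards:
Final state: a=-1, x=3
Before step 4 (NEG(a)): a=1, x=3
Before step 3 (DEC(a)): a=2, x=3
Before step 2 (INC(a)): a=1, x=3
Before step 1 (INC(a)): a=0, x=3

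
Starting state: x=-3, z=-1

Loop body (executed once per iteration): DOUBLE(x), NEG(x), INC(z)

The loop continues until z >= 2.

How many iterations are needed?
3

Tracing iterations:
Initial: x=-3, z=-1
After iteration 1: x=6, z=0
After iteration 2: x=-12, z=1
After iteration 3: x=24, z=2
z >= 2 now holds, so the loop exits after 3 iterations.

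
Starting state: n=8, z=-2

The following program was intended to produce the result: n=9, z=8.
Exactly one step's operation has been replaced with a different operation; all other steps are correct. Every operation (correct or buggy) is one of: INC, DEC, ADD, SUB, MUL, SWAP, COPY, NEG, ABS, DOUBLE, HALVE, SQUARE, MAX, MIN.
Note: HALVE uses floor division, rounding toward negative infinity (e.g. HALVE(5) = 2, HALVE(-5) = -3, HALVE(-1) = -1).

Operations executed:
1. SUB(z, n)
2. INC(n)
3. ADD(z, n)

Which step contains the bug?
Step 1

Trace with buggy code:
Initial: n=8, z=-2
After step 1: n=8, z=-10
After step 2: n=9, z=-10
After step 3: n=9, z=-1
Actual final n=9, z=-1 ≠ expected n=9, z=8.
Step 1 is the only position where a single-operation replacement can produce the expected result.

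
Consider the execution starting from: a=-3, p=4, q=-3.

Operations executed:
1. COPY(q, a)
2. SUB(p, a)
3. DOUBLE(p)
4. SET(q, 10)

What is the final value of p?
p = 14

Tracing execution:
Step 1: COPY(q, a) → p = 4
Step 2: SUB(p, a) → p = 7
Step 3: DOUBLE(p) → p = 14
Step 4: SET(q, 10) → p = 14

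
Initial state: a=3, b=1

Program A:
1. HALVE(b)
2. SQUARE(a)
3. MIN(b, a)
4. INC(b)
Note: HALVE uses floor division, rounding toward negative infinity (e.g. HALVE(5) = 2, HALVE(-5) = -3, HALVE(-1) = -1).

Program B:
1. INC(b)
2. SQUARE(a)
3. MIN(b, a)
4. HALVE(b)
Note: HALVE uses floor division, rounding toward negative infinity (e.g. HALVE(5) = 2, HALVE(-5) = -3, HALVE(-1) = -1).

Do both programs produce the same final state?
Yes

Program A final state: a=9, b=1
Program B final state: a=9, b=1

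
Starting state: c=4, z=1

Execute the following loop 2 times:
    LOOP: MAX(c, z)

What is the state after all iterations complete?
c=4, z=1

Iteration trace:
Start: c=4, z=1
After iteration 1: c=4, z=1
After iteration 2: c=4, z=1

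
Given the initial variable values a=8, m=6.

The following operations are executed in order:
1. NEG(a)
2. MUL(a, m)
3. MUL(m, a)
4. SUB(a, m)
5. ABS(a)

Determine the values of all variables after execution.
{a: 240, m: -288}

Step-by-step execution:
Initial: a=8, m=6
After step 1 (NEG(a)): a=-8, m=6
After step 2 (MUL(a, m)): a=-48, m=6
After step 3 (MUL(m, a)): a=-48, m=-288
After step 4 (SUB(a, m)): a=240, m=-288
After step 5 (ABS(a)): a=240, m=-288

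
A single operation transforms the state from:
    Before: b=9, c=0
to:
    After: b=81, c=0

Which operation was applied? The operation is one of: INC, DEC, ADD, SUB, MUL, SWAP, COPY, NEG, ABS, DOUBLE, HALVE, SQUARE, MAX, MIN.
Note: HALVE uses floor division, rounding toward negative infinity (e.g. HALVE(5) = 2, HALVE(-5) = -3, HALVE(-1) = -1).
SQUARE(b)

Analyzing the change:
Before: b=9, c=0
After: b=81, c=0
Variable b changed from 9 to 81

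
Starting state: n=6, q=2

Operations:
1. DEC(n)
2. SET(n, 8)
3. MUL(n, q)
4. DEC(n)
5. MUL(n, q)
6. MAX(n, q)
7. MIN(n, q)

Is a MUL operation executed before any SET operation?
No

First MUL: step 3
First SET: step 2
Since 3 > 2, SET comes first.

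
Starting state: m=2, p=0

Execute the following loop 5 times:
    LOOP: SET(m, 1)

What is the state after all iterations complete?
m=1, p=0

Iteration trace:
Start: m=2, p=0
After iteration 1: m=1, p=0
After iteration 2: m=1, p=0
After iteration 3: m=1, p=0
After iteration 4: m=1, p=0
After iteration 5: m=1, p=0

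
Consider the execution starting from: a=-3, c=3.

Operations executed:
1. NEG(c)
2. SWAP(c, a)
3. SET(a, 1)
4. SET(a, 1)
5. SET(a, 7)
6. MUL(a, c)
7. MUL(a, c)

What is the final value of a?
a = 63

Tracing execution:
Step 1: NEG(c) → a = -3
Step 2: SWAP(c, a) → a = -3
Step 3: SET(a, 1) → a = 1
Step 4: SET(a, 1) → a = 1
Step 5: SET(a, 7) → a = 7
Step 6: MUL(a, c) → a = -21
Step 7: MUL(a, c) → a = 63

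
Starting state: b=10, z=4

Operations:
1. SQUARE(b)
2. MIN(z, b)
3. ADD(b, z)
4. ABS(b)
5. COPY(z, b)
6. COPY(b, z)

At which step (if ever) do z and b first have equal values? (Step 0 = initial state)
Step 5

z and b first become equal after step 5.

Comparing values at each step:
Initial: z=4, b=10
After step 1: z=4, b=100
After step 2: z=4, b=100
After step 3: z=4, b=104
After step 4: z=4, b=104
After step 5: z=104, b=104 ← equal!
After step 6: z=104, b=104 ← equal!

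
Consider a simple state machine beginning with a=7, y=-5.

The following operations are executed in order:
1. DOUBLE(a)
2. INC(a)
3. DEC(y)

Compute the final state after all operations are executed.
{a: 15, y: -6}

Step-by-step execution:
Initial: a=7, y=-5
After step 1 (DOUBLE(a)): a=14, y=-5
After step 2 (INC(a)): a=15, y=-5
After step 3 (DEC(y)): a=15, y=-6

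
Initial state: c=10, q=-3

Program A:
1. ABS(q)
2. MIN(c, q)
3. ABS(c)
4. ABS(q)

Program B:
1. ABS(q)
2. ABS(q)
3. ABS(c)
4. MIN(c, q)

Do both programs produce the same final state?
Yes

Program A final state: c=3, q=3
Program B final state: c=3, q=3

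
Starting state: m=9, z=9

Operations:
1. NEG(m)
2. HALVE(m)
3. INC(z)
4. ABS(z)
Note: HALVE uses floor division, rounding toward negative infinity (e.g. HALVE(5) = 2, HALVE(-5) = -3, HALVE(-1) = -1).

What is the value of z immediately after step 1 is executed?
z = 9

Tracing z through execution:
Initial: z = 9
After step 1 (NEG(m)): z = 9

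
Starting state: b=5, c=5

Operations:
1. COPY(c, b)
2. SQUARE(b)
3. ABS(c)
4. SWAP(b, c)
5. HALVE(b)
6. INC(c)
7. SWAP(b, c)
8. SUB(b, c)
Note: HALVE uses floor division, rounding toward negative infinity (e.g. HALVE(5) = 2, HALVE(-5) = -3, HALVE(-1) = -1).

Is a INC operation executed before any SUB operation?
Yes

First INC: step 6
First SUB: step 8
Since 6 < 8, INC comes first.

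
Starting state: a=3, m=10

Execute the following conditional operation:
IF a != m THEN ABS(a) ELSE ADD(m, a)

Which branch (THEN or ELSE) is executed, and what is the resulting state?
Branch: THEN, Final state: a=3, m=10

Evaluating condition: a != m
a = 3, m = 10
Condition is True, so THEN branch executes
After ABS(a): a=3, m=10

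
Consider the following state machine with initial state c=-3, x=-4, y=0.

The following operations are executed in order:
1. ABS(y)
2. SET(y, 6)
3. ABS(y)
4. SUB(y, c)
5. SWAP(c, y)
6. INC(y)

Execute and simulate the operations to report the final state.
{c: 9, x: -4, y: -2}

Step-by-step execution:
Initial: c=-3, x=-4, y=0
After step 1 (ABS(y)): c=-3, x=-4, y=0
After step 2 (SET(y, 6)): c=-3, x=-4, y=6
After step 3 (ABS(y)): c=-3, x=-4, y=6
After step 4 (SUB(y, c)): c=-3, x=-4, y=9
After step 5 (SWAP(c, y)): c=9, x=-4, y=-3
After step 6 (INC(y)): c=9, x=-4, y=-2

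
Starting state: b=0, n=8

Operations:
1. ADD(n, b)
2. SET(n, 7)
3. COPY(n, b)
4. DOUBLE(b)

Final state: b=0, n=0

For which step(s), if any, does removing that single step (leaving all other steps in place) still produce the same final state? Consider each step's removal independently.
Step(s) 1, 2, 4

Testing removal of each single step:
Without step 1: final = b=0, n=0 (same)
Without step 2: final = b=0, n=0 (same)
Without step 3: final = b=0, n=7 (different)
Without step 4: final = b=0, n=0 (same)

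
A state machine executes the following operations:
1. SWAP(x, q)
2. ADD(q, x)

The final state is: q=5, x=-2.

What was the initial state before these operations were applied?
q=-2, x=7

Working backwards:
Final state: q=5, x=-2
Before step 2 (ADD(q, x)): q=7, x=-2
Before step 1 (SWAP(x, q)): q=-2, x=7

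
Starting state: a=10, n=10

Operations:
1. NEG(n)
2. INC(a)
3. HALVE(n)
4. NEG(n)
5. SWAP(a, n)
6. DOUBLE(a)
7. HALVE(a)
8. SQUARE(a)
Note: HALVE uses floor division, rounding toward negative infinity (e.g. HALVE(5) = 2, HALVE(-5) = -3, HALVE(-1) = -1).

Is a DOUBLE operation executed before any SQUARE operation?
Yes

First DOUBLE: step 6
First SQUARE: step 8
Since 6 < 8, DOUBLE comes first.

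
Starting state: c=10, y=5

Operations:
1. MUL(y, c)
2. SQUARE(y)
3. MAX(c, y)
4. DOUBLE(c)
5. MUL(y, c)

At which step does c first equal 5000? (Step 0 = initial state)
Step 4

Tracing c:
Initial: c = 10
After step 1: c = 10
After step 2: c = 10
After step 3: c = 2500
After step 4: c = 5000 ← first occurrence
After step 5: c = 5000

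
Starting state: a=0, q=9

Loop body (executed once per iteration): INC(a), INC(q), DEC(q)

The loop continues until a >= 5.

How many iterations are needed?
5

Tracing iterations:
Initial: a=0, q=9
After iteration 1: a=1, q=9
After iteration 2: a=2, q=9
After iteration 3: a=3, q=9
After iteration 4: a=4, q=9
After iteration 5: a=5, q=9
a >= 5 now holds, so the loop exits after 5 iterations.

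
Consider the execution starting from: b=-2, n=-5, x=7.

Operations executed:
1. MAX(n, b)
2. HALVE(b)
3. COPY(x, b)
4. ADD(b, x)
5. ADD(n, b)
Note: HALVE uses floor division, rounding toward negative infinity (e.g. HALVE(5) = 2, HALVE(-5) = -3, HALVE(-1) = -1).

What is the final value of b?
b = -2

Tracing execution:
Step 1: MAX(n, b) → b = -2
Step 2: HALVE(b) → b = -1
Step 3: COPY(x, b) → b = -1
Step 4: ADD(b, x) → b = -2
Step 5: ADD(n, b) → b = -2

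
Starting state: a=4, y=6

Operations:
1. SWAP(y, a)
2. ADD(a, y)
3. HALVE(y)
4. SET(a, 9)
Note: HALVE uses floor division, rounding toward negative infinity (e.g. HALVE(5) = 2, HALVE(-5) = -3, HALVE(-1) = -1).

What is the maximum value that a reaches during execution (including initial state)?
10

Values of a at each step:
Initial: a = 4
After step 1: a = 6
After step 2: a = 10 ← maximum
After step 3: a = 10
After step 4: a = 9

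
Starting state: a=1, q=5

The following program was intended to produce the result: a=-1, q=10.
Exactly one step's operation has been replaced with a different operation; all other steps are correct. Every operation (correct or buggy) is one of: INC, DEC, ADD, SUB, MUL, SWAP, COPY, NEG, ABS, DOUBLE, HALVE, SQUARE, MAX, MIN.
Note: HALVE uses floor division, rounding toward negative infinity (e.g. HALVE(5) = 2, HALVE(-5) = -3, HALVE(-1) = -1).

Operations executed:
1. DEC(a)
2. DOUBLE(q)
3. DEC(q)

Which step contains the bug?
Step 3

Trace with buggy code:
Initial: a=1, q=5
After step 1: a=0, q=5
After step 2: a=0, q=10
After step 3: a=0, q=9
Actual final a=0, q=9 ≠ expected a=-1, q=10.
Step 3 is the only position where a single-operation replacement can produce the expected result.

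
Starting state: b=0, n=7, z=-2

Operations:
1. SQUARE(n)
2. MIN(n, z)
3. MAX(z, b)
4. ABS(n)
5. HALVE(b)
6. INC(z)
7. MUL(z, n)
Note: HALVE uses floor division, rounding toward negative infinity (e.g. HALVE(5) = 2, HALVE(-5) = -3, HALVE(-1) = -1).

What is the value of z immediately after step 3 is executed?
z = 0

Tracing z through execution:
Initial: z = -2
After step 1 (SQUARE(n)): z = -2
After step 2 (MIN(n, z)): z = -2
After step 3 (MAX(z, b)): z = 0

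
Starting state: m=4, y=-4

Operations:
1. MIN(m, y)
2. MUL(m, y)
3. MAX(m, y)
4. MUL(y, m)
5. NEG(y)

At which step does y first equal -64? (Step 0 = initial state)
Step 4

Tracing y:
Initial: y = -4
After step 1: y = -4
After step 2: y = -4
After step 3: y = -4
After step 4: y = -64 ← first occurrence
After step 5: y = 64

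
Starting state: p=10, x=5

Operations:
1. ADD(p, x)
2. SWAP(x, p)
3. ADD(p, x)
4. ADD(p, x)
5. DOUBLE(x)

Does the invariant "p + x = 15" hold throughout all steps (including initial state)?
No, violated after step 1

The invariant is violated after step 1.

State at each step:
Initial: p=10, x=5
After step 1: p=15, x=5
After step 2: p=5, x=15
After step 3: p=20, x=15
After step 4: p=35, x=15
After step 5: p=35, x=30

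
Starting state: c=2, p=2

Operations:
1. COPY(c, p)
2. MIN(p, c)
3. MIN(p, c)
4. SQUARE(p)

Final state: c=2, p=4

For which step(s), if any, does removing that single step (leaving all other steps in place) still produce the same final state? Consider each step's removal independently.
Step(s) 1, 2, 3

Testing removal of each single step:
Without step 1: final = c=2, p=4 (same)
Without step 2: final = c=2, p=4 (same)
Without step 3: final = c=2, p=4 (same)
Without step 4: final = c=2, p=2 (different)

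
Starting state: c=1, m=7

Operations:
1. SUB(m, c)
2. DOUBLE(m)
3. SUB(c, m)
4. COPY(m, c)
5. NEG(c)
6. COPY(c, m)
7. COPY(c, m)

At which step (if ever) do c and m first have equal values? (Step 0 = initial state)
Step 4

c and m first become equal after step 4.

Comparing values at each step:
Initial: c=1, m=7
After step 1: c=1, m=6
After step 2: c=1, m=12
After step 3: c=-11, m=12
After step 4: c=-11, m=-11 ← equal!
After step 5: c=11, m=-11
After step 6: c=-11, m=-11 ← equal!
After step 7: c=-11, m=-11 ← equal!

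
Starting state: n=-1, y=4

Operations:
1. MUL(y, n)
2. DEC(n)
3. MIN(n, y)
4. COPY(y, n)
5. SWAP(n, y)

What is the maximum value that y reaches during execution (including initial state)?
4

Values of y at each step:
Initial: y = 4 ← maximum
After step 1: y = -4
After step 2: y = -4
After step 3: y = -4
After step 4: y = -4
After step 5: y = -4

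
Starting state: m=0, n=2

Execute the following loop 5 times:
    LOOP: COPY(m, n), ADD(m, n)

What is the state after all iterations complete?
m=4, n=2

Iteration trace:
Start: m=0, n=2
After iteration 1: m=4, n=2
After iteration 2: m=4, n=2
After iteration 3: m=4, n=2
After iteration 4: m=4, n=2
After iteration 5: m=4, n=2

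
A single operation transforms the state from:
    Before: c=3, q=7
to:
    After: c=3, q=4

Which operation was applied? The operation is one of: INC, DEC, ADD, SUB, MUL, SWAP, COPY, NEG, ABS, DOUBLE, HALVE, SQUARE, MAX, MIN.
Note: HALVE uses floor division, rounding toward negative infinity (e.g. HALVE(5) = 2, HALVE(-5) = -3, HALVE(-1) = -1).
SUB(q, c)

Analyzing the change:
Before: c=3, q=7
After: c=3, q=4
Variable q changed from 7 to 4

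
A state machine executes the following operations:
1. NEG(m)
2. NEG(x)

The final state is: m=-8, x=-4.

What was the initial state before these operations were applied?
m=8, x=4

Working backwards:
Final state: m=-8, x=-4
Before step 2 (NEG(x)): m=-8, x=4
Before step 1 (NEG(m)): m=8, x=4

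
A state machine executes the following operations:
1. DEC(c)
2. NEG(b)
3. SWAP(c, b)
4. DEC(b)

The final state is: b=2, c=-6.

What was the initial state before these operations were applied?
b=6, c=4

Working backwards:
Final state: b=2, c=-6
Before step 4 (DEC(b)): b=3, c=-6
Before step 3 (SWAP(c, b)): b=-6, c=3
Before step 2 (NEG(b)): b=6, c=3
Before step 1 (DEC(c)): b=6, c=4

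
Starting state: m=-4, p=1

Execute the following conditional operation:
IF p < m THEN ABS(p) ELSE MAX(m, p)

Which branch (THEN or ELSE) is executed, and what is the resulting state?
Branch: ELSE, Final state: m=1, p=1

Evaluating condition: p < m
p = 1, m = -4
Condition is False, so ELSE branch executes
After MAX(m, p): m=1, p=1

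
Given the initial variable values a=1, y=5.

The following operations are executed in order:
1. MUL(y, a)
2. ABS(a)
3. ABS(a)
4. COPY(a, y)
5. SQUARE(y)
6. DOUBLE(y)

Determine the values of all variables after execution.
{a: 5, y: 50}

Step-by-step execution:
Initial: a=1, y=5
After step 1 (MUL(y, a)): a=1, y=5
After step 2 (ABS(a)): a=1, y=5
After step 3 (ABS(a)): a=1, y=5
After step 4 (COPY(a, y)): a=5, y=5
After step 5 (SQUARE(y)): a=5, y=25
After step 6 (DOUBLE(y)): a=5, y=50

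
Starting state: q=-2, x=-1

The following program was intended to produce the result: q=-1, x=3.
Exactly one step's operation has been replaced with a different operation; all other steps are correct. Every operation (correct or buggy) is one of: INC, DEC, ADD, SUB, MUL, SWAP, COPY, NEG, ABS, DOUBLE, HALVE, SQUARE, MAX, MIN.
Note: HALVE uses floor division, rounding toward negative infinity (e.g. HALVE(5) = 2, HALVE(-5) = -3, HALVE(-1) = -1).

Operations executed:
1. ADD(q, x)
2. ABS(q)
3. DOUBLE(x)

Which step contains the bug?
Step 3

Trace with buggy code:
Initial: q=-2, x=-1
After step 1: q=-3, x=-1
After step 2: q=3, x=-1
After step 3: q=3, x=-2
Actual final q=3, x=-2 ≠ expected q=-1, x=3.
Step 3 is the only position where a single-operation replacement can produce the expected result.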